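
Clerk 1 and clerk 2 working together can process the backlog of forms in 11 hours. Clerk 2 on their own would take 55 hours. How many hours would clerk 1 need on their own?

Combined rate is 1/11 per hour.
Known contribution: 1/55 per hour.
So clerk 1's rate is 1/11 − 1/55 = 4/55, meaning 55/4 hours alone.

55/4 hours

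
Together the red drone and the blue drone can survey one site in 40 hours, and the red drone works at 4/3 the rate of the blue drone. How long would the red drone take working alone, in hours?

70 hours

Let the blue drone's rate be r; then the red drone's rate is (4/3)r, so together (4/3 + 1)r = (7/3)r = 1/40.
Thus r = 3/280 per hour.
The blue drone alone: 280/3 hours; the red drone alone: 70 hours.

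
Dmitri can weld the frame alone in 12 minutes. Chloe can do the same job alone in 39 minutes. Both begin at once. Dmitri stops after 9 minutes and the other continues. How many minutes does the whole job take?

In the first 9 minutes the combined rate is 17/156, so 51/52 of the job is done, leaving 1/52.
After Dmitri leaves the rate is 1/39 per minute; the remaining 1/52 takes 3/4 minutes.
Total = 9 + 3/4 = 39/4 minutes.

39/4 minutes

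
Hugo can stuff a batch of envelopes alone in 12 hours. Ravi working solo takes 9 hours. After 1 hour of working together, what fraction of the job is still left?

Combined rate: 1/12 + 1/9 = (3 + 4)/36 = 7/36 per hour.
In 1 hour they complete 1·7/36 = 7/36 of the job.
So 29/36 remains.

29/36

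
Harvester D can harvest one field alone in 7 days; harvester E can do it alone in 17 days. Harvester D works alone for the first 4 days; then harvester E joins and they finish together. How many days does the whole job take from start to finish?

In 4 days harvester D does 4/7 of the job, leaving 3/7.
Harvester D and harvester E together work at 24/119 per day, so finishing takes 3/7 ÷ 24/119 = 17/8 days.
Total time = 4 + 17/8 = 49/8 days.

49/8 days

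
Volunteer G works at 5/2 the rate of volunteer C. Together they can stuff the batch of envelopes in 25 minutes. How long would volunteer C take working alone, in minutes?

Let volunteer C's rate be r; then volunteer G's rate is (5/2)r, so together (5/2 + 1)r = (7/2)r = 1/25.
Thus r = 2/175 per minute.
Volunteer C alone: 175/2 minutes; volunteer G alone: 35 minutes.

175/2 minutes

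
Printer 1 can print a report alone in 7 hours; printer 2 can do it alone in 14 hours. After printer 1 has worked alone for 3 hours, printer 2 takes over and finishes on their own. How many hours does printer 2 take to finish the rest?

In 3 hours printer 1 does 3/7 of the job, leaving 4/7.
Printer 2 works at 1/14 per hour, so finishing takes 4/7 ÷ 1/14 = 8 hours.

8 hours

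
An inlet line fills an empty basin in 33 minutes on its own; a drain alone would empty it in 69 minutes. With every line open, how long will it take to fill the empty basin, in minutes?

Net rate = 1/33 − 1/69 = (23 − 11)/759 = 12/759 = 4/253 per minute.
Filling time = 1 ÷ (4/253) = 253/4 minutes.

253/4 minutes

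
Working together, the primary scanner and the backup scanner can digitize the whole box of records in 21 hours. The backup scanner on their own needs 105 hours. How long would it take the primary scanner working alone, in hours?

105/4 hours

Combined rate is 1/21 per hour.
Known contribution: 1/105 per hour.
So the primary scanner's rate is 1/21 − 1/105 = 4/105, meaning 105/4 hours alone.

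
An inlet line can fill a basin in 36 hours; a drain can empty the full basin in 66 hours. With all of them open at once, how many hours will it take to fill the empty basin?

396/5 hours

Net rate = 1/36 − 1/66 = (11 − 6)/396 = 5/396 per hour.
Filling time = 1 ÷ (5/396) = 396/5 hours.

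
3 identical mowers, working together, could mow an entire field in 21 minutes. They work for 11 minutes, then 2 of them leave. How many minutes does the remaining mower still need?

30 minutes

One mower does 1/63 of the job per minute.
After 11 minutes with 3 mowers, 11/21 is done (10/21 left).
With 1 mower the rate is 1/63, so the rest takes 10/21 ÷ 1/63 = 30 minutes.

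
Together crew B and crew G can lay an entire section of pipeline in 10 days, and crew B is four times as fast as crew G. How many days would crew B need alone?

25/2 days

Let crew G's rate be r; then crew B's rate is 4r, so together (4 + 1)r = 5r = 1/10.
Thus r = 1/50 per day.
Crew G alone: 50 days; crew B alone: 25/2 days.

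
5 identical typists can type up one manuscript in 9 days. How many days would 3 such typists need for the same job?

Total work is 5·9 = 45 typist-days.
With 3 typists: 45/3 = 15 days.

15 days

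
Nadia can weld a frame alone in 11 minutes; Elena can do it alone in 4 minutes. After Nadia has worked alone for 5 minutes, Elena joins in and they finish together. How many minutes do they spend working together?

8/5 minutes

In 5 minutes Nadia does 5/11 of the job, leaving 6/11.
Nadia and Elena together work at 15/44 per minute, so finishing takes 6/11 ÷ 15/44 = 8/5 minutes.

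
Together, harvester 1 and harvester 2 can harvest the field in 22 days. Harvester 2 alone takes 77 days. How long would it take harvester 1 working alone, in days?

Combined rate is 1/22 per day.
Known contribution: 1/77 per day.
So harvester 1's rate is 1/22 − 1/77 = 5/154, meaning 154/5 days alone.

154/5 days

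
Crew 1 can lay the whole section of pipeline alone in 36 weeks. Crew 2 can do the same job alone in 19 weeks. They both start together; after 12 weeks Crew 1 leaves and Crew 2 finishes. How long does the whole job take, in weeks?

In the first 12 weeks the combined rate is 55/684, so 55/57 of the job is done, leaving 2/57.
After Crew 1 leaves the rate is 1/19 per week; the remaining 2/57 takes 2/3 weeks.
Total = 12 + 2/3 = 38/3 weeks.

38/3 weeks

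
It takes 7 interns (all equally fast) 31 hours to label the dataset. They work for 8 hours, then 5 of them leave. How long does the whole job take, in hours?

One intern does 1/217 of the job per hour.
After 8 hours with 7 interns, 8/31 is done (23/31 left).
With 2 interns the rate is 2/217, so the rest takes 23/31 ÷ 2/217 = 161/2 hours.
Total = 8 + 161/2 = 177/2 hours.

177/2 hours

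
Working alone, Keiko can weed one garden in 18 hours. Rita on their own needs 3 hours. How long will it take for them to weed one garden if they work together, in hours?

With two workers the combined time is the product over the sum: 18·3/(18+3) = 54/21 = 18/7 hours.

18/7 hours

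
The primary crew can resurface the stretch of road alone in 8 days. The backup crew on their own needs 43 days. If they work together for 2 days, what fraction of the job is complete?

51/172

Combined rate: 1/8 + 1/43 = (43 + 8)/344 = 51/344 per day.
In 2 days they complete 2·51/344 = 51/172 of the job.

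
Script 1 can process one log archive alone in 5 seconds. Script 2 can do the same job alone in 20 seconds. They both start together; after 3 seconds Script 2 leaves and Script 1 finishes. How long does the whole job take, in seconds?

In the first 3 seconds the combined rate is 1/4, so 3/4 of the job is done, leaving 1/4.
After Script 2 leaves the rate is 1/5 per second; the remaining 1/4 takes 5/4 seconds.
Total = 3 + 5/4 = 17/4 seconds.

17/4 seconds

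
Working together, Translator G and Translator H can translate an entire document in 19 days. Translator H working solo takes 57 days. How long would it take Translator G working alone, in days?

57/2 days

Combined rate is 1/19 per day.
Known contribution: 1/57 per day.
So Translator G's rate is 1/19 − 1/57 = 2/57, meaning 57/2 days alone.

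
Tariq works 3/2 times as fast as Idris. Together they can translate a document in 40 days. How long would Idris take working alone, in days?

100 days

Let Idris's rate be r; then Tariq's rate is (3/2)r, so together (3/2 + 1)r = (5/2)r = 1/40.
Thus r = 1/100 per day.
Idris alone: 100 days; Tariq alone: 200/3 days.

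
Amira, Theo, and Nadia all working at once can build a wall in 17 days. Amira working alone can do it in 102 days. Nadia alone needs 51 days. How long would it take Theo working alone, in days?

Combined rate is 1/17 per day.
Known contribution: 1/102 + 1/51 = (1 + 2)/102 = 3/102 = 1/34 per day.
So Theo's rate is 1/17 − 1/34 = 1/34, meaning 34 days alone.

34 days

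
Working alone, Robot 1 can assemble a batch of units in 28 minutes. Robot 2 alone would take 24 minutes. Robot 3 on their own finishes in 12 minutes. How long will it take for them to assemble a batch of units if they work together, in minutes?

Combined rate: 1/28 + 1/24 + 1/12 = (6 + 7 + 14)/168 = 27/168 = 9/56 per minute.
Time = 1 ÷ (9/56) = 56/9 minutes.

56/9 minutes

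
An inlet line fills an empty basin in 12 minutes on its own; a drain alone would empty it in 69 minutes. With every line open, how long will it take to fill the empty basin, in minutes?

276/19 minutes

Net rate = 1/12 − 1/69 = (23 − 4)/276 = 19/276 per minute.
Filling time = 1 ÷ (19/276) = 276/19 minutes.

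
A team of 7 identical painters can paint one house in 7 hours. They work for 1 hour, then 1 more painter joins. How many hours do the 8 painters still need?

21/4 hours

One painter does 1/49 of the job per hour.
After 1 hour with 7 painters, 1/7 is done (6/7 left).
With 8 painters the rate is 8/49, so the rest takes 6/7 ÷ 8/49 = 21/4 hours.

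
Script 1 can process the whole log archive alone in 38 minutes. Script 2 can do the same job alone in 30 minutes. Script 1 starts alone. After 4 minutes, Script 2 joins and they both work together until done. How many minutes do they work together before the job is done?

In the first 4 minutes Script 1 alone does 4/38 = 2/19 of the job, leaving 17/19.
Once everyone is working, combined rate: 1/38 + 1/30 = (15 + 19)/570 = 34/570 = 17/285 per minute.
Remaining 17/19 at 17/285 per minute takes 15 minutes.

15 minutes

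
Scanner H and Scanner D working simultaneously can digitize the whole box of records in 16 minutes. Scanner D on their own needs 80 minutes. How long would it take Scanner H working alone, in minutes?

Combined rate is 1/16 per minute.
Known contribution: 1/80 per minute.
So Scanner H's rate is 1/16 − 1/80 = 1/20, meaning 20 minutes alone.

20 minutes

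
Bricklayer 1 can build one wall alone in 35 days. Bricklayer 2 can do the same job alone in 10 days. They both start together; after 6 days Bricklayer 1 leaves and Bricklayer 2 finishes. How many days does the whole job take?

In the first 6 days the combined rate is 9/70, so 27/35 of the job is done, leaving 8/35.
After Bricklayer 1 leaves the rate is 1/10 per day; the remaining 8/35 takes 16/7 days.
Total = 6 + 16/7 = 58/7 days.

58/7 days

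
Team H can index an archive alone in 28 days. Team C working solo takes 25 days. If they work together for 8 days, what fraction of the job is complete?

Combined rate: 1/28 + 1/25 = (25 + 28)/700 = 53/700 per day.
In 8 days they complete 8·53/700 = 106/175 of the job.

106/175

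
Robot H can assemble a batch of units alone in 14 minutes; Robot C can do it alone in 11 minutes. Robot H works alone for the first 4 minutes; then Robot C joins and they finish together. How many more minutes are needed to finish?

In 4 minutes Robot H does 4/14 = 2/7 of the job, leaving 5/7.
Robot H and Robot C together work at 25/154 per minute, so finishing takes 5/7 ÷ 25/154 = 22/5 minutes.

22/5 minutes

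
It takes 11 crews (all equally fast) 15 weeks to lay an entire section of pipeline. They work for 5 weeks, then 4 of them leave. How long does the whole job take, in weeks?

145/7 weeks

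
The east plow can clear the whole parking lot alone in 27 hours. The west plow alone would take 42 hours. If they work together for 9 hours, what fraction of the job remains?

Combined rate: 1/27 + 1/42 = (14 + 9)/378 = 23/378 per hour.
In 9 hours they complete 9·23/378 = 23/42 of the job.
So 19/42 remains.

19/42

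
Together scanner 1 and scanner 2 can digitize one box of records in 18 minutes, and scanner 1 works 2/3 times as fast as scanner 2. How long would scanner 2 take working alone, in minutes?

Let scanner 2's rate be r; then scanner 1's rate is (2/3)r, so together (2/3 + 1)r = (5/3)r = 1/18.
Thus r = 1/30 per minute.
Scanner 2 alone: 30 minutes; scanner 1 alone: 45 minutes.

30 minutes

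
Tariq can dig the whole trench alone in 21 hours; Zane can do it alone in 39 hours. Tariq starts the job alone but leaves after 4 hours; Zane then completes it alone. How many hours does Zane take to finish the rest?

221/7 hours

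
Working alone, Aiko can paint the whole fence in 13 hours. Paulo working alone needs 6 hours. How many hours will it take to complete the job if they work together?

78/19 hours

With two workers the combined time is the product over the sum: 13·6/(13+6) = 78/19 hours.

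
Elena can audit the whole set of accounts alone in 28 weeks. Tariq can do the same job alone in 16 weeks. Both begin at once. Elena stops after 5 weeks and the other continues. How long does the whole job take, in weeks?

92/7 weeks

In the first 5 weeks the combined rate is 11/112, so 55/112 of the job is done, leaving 57/112.
After Elena leaves the rate is 1/16 per week; the remaining 57/112 takes 57/7 weeks.
Total = 5 + 57/7 = 92/7 weeks.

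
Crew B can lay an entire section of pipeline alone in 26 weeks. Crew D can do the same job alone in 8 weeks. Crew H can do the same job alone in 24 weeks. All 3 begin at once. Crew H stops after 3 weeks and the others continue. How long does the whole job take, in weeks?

In the first 3 weeks the combined rate is 8/39, so 8/13 of the job is done, leaving 5/13.
After crew H leaves the rate is 17/104 per week; the remaining 5/13 takes 40/17 weeks.
Total = 3 + 40/17 = 91/17 weeks.

91/17 weeks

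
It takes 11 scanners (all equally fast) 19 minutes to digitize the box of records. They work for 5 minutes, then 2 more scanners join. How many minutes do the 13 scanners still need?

One scanner does 1/209 of the job per minute.
After 5 minutes with 11 scanners, 5/19 is done (14/19 left).
With 13 scanners the rate is 13/209, so the rest takes 14/19 ÷ 13/209 = 154/13 minutes.

154/13 minutes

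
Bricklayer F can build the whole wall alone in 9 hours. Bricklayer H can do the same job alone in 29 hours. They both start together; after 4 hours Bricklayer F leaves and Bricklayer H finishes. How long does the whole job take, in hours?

145/9 hours

In the first 4 hours the combined rate is 38/261, so 152/261 of the job is done, leaving 109/261.
After Bricklayer F leaves the rate is 1/29 per hour; the remaining 109/261 takes 109/9 hours.
Total = 4 + 109/9 = 145/9 hours.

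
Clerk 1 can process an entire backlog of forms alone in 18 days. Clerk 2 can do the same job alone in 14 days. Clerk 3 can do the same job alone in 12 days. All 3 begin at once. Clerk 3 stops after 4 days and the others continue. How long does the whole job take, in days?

In the first 4 days the combined rate is 53/252, so 53/63 of the job is done, leaving 10/63.
After Clerk 3 leaves the rate is 8/63 per day; the remaining 10/63 takes 5/4 days.
Total = 4 + 5/4 = 21/4 days.

21/4 days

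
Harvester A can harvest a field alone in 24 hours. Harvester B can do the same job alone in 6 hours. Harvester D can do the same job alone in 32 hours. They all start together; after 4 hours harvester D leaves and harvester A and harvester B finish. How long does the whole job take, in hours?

21/5 hours

In the first 4 hours the combined rate is 23/96, so 23/24 of the job is done, leaving 1/24.
After harvester D leaves the rate is 5/24 per hour; the remaining 1/24 takes 1/5 hours.
Total = 4 + 1/5 = 21/5 hours.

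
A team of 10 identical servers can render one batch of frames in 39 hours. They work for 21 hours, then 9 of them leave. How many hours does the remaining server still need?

180 hours

One server does 1/390 of the job per hour.
After 21 hours with 10 servers, 7/13 is done (6/13 left).
With 1 server the rate is 1/390, so the rest takes 6/13 ÷ 1/390 = 180 hours.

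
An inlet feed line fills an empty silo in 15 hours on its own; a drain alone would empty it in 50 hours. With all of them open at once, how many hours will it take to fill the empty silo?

150/7 hours

Net rate = 1/15 − 1/50 = (10 − 3)/150 = 7/150 per hour.
Filling time = 1 ÷ (7/150) = 150/7 hours.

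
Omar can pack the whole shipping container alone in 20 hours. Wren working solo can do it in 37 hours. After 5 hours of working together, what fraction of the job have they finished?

57/148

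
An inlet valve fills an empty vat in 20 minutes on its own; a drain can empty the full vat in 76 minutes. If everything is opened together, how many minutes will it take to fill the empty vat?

Net rate = 1/20 − 1/76 = (19 − 5)/380 = 14/380 = 7/190 per minute.
Filling time = 1 ÷ (7/190) = 190/7 minutes.

190/7 minutes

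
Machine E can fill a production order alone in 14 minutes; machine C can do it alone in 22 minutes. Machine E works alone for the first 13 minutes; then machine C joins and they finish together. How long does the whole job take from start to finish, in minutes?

245/18 minutes

In 13 minutes machine E does 13/14 of the job, leaving 1/14.
Machine E and machine C together work at 9/77 per minute, so finishing takes 1/14 ÷ 9/77 = 11/18 minutes.
Total time = 13 + 11/18 = 245/18 minutes.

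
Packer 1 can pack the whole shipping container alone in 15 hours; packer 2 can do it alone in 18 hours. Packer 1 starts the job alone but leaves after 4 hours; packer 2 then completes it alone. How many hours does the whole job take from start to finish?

86/5 hours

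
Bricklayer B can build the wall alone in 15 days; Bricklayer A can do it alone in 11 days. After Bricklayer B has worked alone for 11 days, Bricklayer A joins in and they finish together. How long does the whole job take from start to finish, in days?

165/13 days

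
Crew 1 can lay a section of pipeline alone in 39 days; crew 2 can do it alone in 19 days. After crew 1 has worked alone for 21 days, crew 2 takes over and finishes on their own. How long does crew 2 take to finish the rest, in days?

In 21 days crew 1 does 21/39 = 7/13 of the job, leaving 6/13.
Crew 2 works at 1/19 per day, so finishing takes 6/13 ÷ 1/19 = 114/13 days.

114/13 days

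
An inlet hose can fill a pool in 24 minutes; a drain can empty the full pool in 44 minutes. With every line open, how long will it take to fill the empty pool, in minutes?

264/5 minutes

Net rate = 1/24 − 1/44 = (11 − 6)/264 = 5/264 per minute.
Filling time = 1 ÷ (5/264) = 264/5 minutes.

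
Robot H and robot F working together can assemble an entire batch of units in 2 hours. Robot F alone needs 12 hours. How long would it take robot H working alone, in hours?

12/5 hours

Combined rate is 1/2 per hour.
Known contribution: 1/12 per hour.
So robot H's rate is 1/2 − 1/12 = 5/12, meaning 12/5 hours alone.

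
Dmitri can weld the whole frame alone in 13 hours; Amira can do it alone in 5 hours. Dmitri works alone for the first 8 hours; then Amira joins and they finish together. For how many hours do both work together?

In 8 hours Dmitri does 8/13 of the job, leaving 5/13.
Dmitri and Amira together work at 18/65 per hour, so finishing takes 5/13 ÷ 18/65 = 25/18 hours.

25/18 hours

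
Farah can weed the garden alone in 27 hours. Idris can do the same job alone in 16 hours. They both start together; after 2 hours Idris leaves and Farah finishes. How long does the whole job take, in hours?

189/8 hours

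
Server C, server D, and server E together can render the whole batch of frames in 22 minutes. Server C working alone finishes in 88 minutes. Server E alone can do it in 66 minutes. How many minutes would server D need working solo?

Combined rate is 1/22 per minute.
Known contribution: 1/88 + 1/66 = (3 + 4)/264 = 7/264 per minute.
So server D's rate is 1/22 − 7/264 = 5/264, meaning 264/5 minutes alone.

264/5 minutes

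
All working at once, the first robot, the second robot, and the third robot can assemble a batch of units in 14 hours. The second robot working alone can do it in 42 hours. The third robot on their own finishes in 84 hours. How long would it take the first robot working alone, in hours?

Combined rate is 1/14 per hour.
Known contribution: 1/42 + 1/84 = (2 + 1)/84 = 3/84 = 1/28 per hour.
So the first robot's rate is 1/14 − 1/28 = 1/28, meaning 28 hours alone.

28 hours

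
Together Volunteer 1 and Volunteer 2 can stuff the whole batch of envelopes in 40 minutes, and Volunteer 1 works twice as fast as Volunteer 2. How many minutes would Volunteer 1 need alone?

60 minutes

Let Volunteer 2's rate be r; then Volunteer 1's rate is 2r, so together (2 + 1)r = 3r = 1/40.
Thus r = 1/120 per minute.
Volunteer 2 alone: 120 minutes; Volunteer 1 alone: 60 minutes.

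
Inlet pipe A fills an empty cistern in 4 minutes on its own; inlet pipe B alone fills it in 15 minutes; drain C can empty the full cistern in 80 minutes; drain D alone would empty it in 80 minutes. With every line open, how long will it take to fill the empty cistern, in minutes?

Net rate = 1/4 + 1/15 − 1/80 − 1/80 = (60 + 16 − 3 − 3)/240 = 70/240 = 7/24 per minute.
Filling time = 1 ÷ (7/24) = 24/7 minutes.

24/7 minutes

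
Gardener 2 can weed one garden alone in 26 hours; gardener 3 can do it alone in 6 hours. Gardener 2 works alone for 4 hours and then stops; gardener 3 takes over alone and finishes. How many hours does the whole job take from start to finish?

In 4 hours gardener 2 does 4/26 = 2/13 of the job, leaving 11/13.
Gardener 3 works at 1/6 per hour, so finishing takes 11/13 ÷ 1/6 = 66/13 hours.
Total time = 4 + 66/13 = 118/13 hours.

118/13 hours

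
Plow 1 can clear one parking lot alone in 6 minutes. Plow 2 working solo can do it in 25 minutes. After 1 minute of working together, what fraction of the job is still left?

119/150

Combined rate: 1/6 + 1/25 = (25 + 6)/150 = 31/150 per minute.
In 1 minute they complete 1·31/150 = 31/150 of the job.
So 119/150 remains.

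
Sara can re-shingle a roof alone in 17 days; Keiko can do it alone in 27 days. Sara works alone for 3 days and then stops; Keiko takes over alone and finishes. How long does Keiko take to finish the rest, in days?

378/17 days

In 3 days Sara does 3/17 of the job, leaving 14/17.
Keiko works at 1/27 per day, so finishing takes 14/17 ÷ 1/27 = 378/17 days.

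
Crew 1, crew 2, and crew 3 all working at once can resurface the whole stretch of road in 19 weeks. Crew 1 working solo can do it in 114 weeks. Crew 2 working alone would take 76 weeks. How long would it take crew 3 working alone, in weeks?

228/7 weeks

Combined rate is 1/19 per week.
Known contribution: 1/114 + 1/76 = (2 + 3)/228 = 5/228 per week.
So crew 3's rate is 1/19 − 5/228 = 7/228, meaning 228/7 weeks alone.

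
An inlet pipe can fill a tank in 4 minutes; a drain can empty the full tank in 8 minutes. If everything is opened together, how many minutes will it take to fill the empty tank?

8 minutes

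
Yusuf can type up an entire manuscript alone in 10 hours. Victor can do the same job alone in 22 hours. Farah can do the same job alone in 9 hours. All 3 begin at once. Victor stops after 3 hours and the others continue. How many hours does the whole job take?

45/11 hours

In the first 3 hours the combined rate is 127/495, so 127/165 of the job is done, leaving 38/165.
After Victor leaves the rate is 19/90 per hour; the remaining 38/165 takes 12/11 hours.
Total = 3 + 12/11 = 45/11 hours.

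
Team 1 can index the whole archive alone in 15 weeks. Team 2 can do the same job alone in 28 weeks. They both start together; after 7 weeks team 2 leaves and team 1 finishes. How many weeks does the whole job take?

45/4 weeks

In the first 7 weeks the combined rate is 43/420, so 43/60 of the job is done, leaving 17/60.
After team 2 leaves the rate is 1/15 per week; the remaining 17/60 takes 17/4 weeks.
Total = 7 + 17/4 = 45/4 weeks.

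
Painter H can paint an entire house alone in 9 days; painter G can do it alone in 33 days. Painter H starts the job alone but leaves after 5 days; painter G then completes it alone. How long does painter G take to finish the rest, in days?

In 5 days painter H does 5/9 of the job, leaving 4/9.
Painter G works at 1/33 per day, so finishing takes 4/9 ÷ 1/33 = 44/3 days.

44/3 days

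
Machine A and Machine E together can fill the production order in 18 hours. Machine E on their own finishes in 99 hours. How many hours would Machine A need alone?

22 hours

Combined rate is 1/18 per hour.
Known contribution: 1/99 per hour.
So Machine A's rate is 1/18 − 1/99 = 1/22, meaning 22 hours alone.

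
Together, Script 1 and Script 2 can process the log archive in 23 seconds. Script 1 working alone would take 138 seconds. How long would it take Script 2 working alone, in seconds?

138/5 seconds

Combined rate is 1/23 per second.
Known contribution: 1/138 per second.
So Script 2's rate is 1/23 − 1/138 = 5/138, meaning 138/5 seconds alone.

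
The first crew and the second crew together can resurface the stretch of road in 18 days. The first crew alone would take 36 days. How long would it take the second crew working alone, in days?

36 days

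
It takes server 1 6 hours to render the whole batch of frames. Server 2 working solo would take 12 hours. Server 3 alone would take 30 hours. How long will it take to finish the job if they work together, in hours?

60/17 hours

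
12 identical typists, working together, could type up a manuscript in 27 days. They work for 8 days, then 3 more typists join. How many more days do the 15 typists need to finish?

76/5 days

One typist does 1/324 of the job per day.
After 8 days with 12 typists, 8/27 is done (19/27 left).
With 15 typists the rate is 15/324 = 5/108, so the rest takes 19/27 ÷ 5/108 = 76/5 days.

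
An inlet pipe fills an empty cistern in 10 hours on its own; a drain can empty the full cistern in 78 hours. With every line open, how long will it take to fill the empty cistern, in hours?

Net rate = 1/10 − 1/78 = (39 − 5)/390 = 34/390 = 17/195 per hour.
Filling time = 1 ÷ (17/195) = 195/17 hours.

195/17 hours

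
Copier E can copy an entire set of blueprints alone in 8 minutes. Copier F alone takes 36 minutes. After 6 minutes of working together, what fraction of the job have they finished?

11/12

Combined rate: 1/8 + 1/36 = (9 + 2)/72 = 11/72 per minute.
In 6 minutes they complete 6·11/72 = 11/12 of the job.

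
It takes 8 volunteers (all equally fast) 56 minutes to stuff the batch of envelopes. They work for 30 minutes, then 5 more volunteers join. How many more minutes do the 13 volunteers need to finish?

16 minutes

One volunteer does 1/448 of the job per minute.
After 30 minutes with 8 volunteers, 15/28 is done (13/28 left).
With 13 volunteers the rate is 13/448, so the rest takes 13/28 ÷ 13/448 = 16 minutes.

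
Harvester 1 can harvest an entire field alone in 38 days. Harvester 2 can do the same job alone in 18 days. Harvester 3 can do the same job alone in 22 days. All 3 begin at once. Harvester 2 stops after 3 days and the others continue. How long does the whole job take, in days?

In the first 3 days the combined rate is 479/3762, so 479/1254 of the job is done, leaving 775/1254.
After Harvester 2 leaves the rate is 15/209 per day; the remaining 775/1254 takes 155/18 days.
Total = 3 + 155/18 = 209/18 days.

209/18 days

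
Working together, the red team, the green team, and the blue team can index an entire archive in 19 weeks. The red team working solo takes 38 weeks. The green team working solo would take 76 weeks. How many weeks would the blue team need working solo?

76 weeks

Combined rate is 1/19 per week.
Known contribution: 1/38 + 1/76 = (2 + 1)/76 = 3/76 per week.
So the blue team's rate is 1/19 − 3/76 = 1/76, meaning 76 weeks alone.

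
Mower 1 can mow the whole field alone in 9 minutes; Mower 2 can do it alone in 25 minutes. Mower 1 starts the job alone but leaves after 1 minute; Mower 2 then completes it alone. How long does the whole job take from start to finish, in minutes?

In 1 minute Mower 1 does 1/9 of the job, leaving 8/9.
Mower 2 works at 1/25 per minute, so finishing takes 8/9 ÷ 1/25 = 200/9 minutes.
Total time = 1 + 200/9 = 209/9 minutes.

209/9 minutes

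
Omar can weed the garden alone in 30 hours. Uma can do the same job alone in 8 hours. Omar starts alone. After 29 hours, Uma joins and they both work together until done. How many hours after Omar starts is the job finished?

555/19 hours

In the first 29 hours Omar alone does 29/30 of the job, leaving 1/30.
Once everyone is working, combined rate: 1/30 + 1/8 = (4 + 15)/120 = 19/120 per hour.
Remaining 1/30 at 19/120 per hour takes 4/19 hours.
Total from the start = 29 + 4/19 = 555/19 hours.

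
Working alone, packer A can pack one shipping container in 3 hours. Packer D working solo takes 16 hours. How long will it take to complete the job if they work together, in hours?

48/19 hours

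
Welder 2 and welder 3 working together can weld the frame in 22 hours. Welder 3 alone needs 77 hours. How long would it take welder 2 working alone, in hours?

154/5 hours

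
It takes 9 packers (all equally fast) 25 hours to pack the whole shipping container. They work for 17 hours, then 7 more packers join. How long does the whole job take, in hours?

One packer does 1/225 of the job per hour.
After 17 hours with 9 packers, 17/25 is done (8/25 left).
With 16 packers the rate is 16/225, so the rest takes 8/25 ÷ 16/225 = 9/2 hours.
Total = 17 + 9/2 = 43/2 hours.

43/2 hours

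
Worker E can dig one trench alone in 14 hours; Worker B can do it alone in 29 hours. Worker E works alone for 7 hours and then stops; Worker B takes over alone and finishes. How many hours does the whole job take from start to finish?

43/2 hours

In 7 hours Worker E does 7/14 = 1/2 of the job, leaving 1/2.
Worker B works at 1/29 per hour, so finishing takes 1/2 ÷ 1/29 = 29/2 hours.
Total time = 7 + 29/2 = 43/2 hours.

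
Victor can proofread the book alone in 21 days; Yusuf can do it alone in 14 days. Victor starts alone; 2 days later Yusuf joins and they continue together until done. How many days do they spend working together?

38/5 days

In 2 days Victor does 2/21 of the job, leaving 19/21.
Victor and Yusuf together work at 5/42 per day, so finishing takes 19/21 ÷ 5/42 = 38/5 days.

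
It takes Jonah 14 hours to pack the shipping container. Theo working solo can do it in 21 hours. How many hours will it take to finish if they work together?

Combined rate: 1/14 + 1/21 = (3 + 2)/42 = 5/42 per hour.
Time = 1 ÷ (5/42) = 42/5 hours.

42/5 hours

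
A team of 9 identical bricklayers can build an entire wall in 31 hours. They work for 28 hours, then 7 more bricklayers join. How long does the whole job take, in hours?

One bricklayer does 1/279 of the job per hour.
After 28 hours with 9 bricklayers, 28/31 is done (3/31 left).
With 16 bricklayers the rate is 16/279, so the rest takes 3/31 ÷ 16/279 = 27/16 hours.
Total = 28 + 27/16 = 475/16 hours.

475/16 hours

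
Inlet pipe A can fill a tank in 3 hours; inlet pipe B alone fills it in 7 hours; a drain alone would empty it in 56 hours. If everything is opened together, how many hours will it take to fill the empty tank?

24/11 hours

Net rate = 1/3 + 1/7 − 1/56 = (56 + 24 − 3)/168 = 77/168 = 11/24 per hour.
Filling time = 1 ÷ (11/24) = 24/11 hours.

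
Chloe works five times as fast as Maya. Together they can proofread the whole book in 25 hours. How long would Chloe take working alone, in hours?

30 hours

Let Maya's rate be r; then Chloe's rate is 5r, so together (5 + 1)r = 6r = 1/25.
Thus r = 1/150 per hour.
Maya alone: 150 hours; Chloe alone: 30 hours.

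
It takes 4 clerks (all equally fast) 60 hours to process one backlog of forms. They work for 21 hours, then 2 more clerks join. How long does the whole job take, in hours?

One clerk does 1/240 of the job per hour.
After 21 hours with 4 clerks, 7/20 is done (13/20 left).
With 6 clerks the rate is 6/240 = 1/40, so the rest takes 13/20 ÷ 1/40 = 26 hours.
Total = 21 + 26 = 47 hours.

47 hours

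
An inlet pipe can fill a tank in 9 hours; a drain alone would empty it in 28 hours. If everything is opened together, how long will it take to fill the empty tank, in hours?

Net rate = 1/9 − 1/28 = (28 − 9)/252 = 19/252 per hour.
Filling time = 1 ÷ (19/252) = 252/19 hours.

252/19 hours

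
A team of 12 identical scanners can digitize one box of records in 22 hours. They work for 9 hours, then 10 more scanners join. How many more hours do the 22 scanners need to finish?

One scanner does 1/264 of the job per hour.
After 9 hours with 12 scanners, 9/22 is done (13/22 left).
With 22 scanners the rate is 22/264 = 1/12, so the rest takes 13/22 ÷ 1/12 = 78/11 hours.

78/11 hours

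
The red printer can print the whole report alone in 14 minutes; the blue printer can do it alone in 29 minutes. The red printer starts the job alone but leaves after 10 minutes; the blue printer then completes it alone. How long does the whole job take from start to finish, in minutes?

128/7 minutes

In 10 minutes the red printer does 10/14 = 5/7 of the job, leaving 2/7.
The blue printer works at 1/29 per minute, so finishing takes 2/7 ÷ 1/29 = 58/7 minutes.
Total time = 10 + 58/7 = 128/7 minutes.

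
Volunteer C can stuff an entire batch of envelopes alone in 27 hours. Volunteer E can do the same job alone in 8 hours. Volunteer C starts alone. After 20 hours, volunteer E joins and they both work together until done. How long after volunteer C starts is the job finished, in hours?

108/5 hours

In the first 20 hours volunteer C alone does 20/27 of the job, leaving 7/27.
Once everyone is working, combined rate: 1/27 + 1/8 = (8 + 27)/216 = 35/216 per hour.
Remaining 7/27 at 35/216 per hour takes 8/5 hours.
Total from the start = 20 + 8/5 = 108/5 hours.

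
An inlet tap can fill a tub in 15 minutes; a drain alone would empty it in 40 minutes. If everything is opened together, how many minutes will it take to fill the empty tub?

24 minutes

Net rate = 1/15 − 1/40 = (8 − 3)/120 = 5/120 = 1/24 per minute.
Filling time = 1 ÷ (1/24) = 24 minutes.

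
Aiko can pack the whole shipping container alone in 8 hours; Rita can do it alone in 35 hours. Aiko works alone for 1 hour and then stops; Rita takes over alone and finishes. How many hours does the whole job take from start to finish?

253/8 hours

In 1 hour Aiko does 1/8 of the job, leaving 7/8.
Rita works at 1/35 per hour, so finishing takes 7/8 ÷ 1/35 = 245/8 hours.
Total time = 1 + 245/8 = 253/8 hours.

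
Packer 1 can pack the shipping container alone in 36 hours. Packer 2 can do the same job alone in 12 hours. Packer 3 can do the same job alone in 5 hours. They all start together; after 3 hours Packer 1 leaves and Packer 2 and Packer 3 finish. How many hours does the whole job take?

55/17 hours

In the first 3 hours the combined rate is 14/45, so 14/15 of the job is done, leaving 1/15.
After Packer 1 leaves the rate is 17/60 per hour; the remaining 1/15 takes 4/17 hours.
Total = 3 + 4/17 = 55/17 hours.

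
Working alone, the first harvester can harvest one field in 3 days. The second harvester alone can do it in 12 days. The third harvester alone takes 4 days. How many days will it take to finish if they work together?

Combined rate: 1/3 + 1/12 + 1/4 = (4 + 1 + 3)/12 = 8/12 = 2/3 per day.
Time = 1 ÷ (2/3) = 3/2 days.

3/2 days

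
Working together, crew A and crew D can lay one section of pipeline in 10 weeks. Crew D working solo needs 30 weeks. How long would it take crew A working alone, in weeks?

Combined rate is 1/10 per week.
Known contribution: 1/30 per week.
So crew A's rate is 1/10 − 1/30 = 1/15, meaning 15 weeks alone.

15 weeks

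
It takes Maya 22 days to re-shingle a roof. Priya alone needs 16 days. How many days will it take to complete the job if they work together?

With two workers the combined time is the product over the sum: 22·16/(22+16) = 352/38 = 176/19 days.

176/19 days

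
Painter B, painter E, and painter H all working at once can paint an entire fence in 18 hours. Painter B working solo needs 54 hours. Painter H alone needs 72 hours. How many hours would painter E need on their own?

216/5 hours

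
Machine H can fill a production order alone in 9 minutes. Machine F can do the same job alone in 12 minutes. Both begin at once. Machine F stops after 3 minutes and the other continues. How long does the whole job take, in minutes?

In the first 3 minutes the combined rate is 7/36, so 7/12 of the job is done, leaving 5/12.
After machine F leaves the rate is 1/9 per minute; the remaining 5/12 takes 15/4 minutes.
Total = 3 + 15/4 = 27/4 minutes.

27/4 minutes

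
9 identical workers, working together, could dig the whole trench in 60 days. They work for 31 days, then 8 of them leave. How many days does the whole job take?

One worker does 1/540 of the job per day.
After 31 days with 9 workers, 31/60 is done (29/60 left).
With 1 worker the rate is 1/540, so the rest takes 29/60 ÷ 1/540 = 261 days.
Total = 31 + 261 = 292 days.

292 days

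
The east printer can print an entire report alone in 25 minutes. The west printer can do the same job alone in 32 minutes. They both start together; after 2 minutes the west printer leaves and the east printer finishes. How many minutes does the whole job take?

In the first 2 minutes the combined rate is 57/800, so 57/400 of the job is done, leaving 343/400.
After the west printer leaves the rate is 1/25 per minute; the remaining 343/400 takes 343/16 minutes.
Total = 2 + 343/16 = 375/16 minutes.

375/16 minutes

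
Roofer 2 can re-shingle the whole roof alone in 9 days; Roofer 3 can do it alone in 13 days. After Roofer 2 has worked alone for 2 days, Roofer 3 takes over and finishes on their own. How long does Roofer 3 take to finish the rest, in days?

In 2 days Roofer 2 does 2/9 of the job, leaving 7/9.
Roofer 3 works at 1/13 per day, so finishing takes 7/9 ÷ 1/13 = 91/9 days.

91/9 days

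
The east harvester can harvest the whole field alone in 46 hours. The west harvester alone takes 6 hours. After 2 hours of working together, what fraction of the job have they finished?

Combined rate: 1/46 + 1/6 = (3 + 23)/138 = 26/138 = 13/69 per hour.
In 2 hours they complete 2·13/69 = 26/69 of the job.

26/69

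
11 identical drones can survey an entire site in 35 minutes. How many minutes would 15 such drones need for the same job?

Total work is 11·35 = 385 drone-minutes.
With 15 drones: 385/15 = 77/3 minutes.

77/3 minutes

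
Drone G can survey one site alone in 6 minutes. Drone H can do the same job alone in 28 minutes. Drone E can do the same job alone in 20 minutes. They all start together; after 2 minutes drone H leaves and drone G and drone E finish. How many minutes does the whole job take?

In the first 2 minutes the combined rate is 53/210, so 53/105 of the job is done, leaving 52/105.
After drone H leaves the rate is 13/60 per minute; the remaining 52/105 takes 16/7 minutes.
Total = 2 + 16/7 = 30/7 minutes.

30/7 minutes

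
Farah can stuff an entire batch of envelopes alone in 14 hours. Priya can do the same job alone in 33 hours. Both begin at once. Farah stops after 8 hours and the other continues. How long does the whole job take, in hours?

In the first 8 hours the combined rate is 47/462, so 188/231 of the job is done, leaving 43/231.
After Farah leaves the rate is 1/33 per hour; the remaining 43/231 takes 43/7 hours.
Total = 8 + 43/7 = 99/7 hours.

99/7 hours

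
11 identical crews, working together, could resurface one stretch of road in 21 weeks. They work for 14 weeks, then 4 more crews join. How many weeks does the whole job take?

One crew does 1/231 of the job per week.
After 14 weeks with 11 crews, 2/3 is done (1/3 left).
With 15 crews the rate is 15/231 = 5/77, so the rest takes 1/3 ÷ 5/77 = 77/15 weeks.
Total = 14 + 77/15 = 287/15 weeks.

287/15 weeks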